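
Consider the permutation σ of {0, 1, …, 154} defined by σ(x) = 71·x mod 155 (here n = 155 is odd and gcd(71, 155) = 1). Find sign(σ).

Start at x=81: 81 → 16 → 51 → 56 → 101 → 41 → 121 → … (one orbit).
Cycle type of π: 15×10 + 1×5; total 15 cycles.
155 − 15 = 140 transpositions; sign(π) = (−1)^140 = +1.
Check: (71/155) = +1 by Zolotarev.

+1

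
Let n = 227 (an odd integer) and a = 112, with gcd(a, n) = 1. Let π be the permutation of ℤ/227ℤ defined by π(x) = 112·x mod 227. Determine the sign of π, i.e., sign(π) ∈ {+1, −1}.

+1

Orbit of 212 under x↦112x: [212, 136, 23, 79, 222, 121, 159]… (length divides ord_227(112)).
The orbit structure of x ↦ 112x mod 227: 3 orbits of sizes [113, 113, 1].
3 cycles on 227: each ℓ→(−1)^(ℓ−1), product (−1)^224 = +1.
Check: (112/227) = +1 by Zolotarev.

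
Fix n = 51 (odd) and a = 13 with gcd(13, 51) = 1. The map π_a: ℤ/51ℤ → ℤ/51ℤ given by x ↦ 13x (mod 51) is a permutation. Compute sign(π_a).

Trace 16: π^k(16) = [16, 4, 1, 13] for k=0..3.
Cycle type of π: 4×12 + 1×3; total 15 cycles.
n − c = 51 − 15 = 36; sign = (−1)^36 = +1.
(13|51)_J = +1 (Zolotarev's lemma cross-check).

+1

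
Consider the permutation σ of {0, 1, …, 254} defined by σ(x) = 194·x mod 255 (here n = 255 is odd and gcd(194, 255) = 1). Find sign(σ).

Trace 209: π^k(209) = [209, 1, 194, 151, 224, 106, 164] for k=0..6.
The orbit structure of x ↦ 194x mod 255: 23 orbits of sizes [16, 16, 16, 16, 16, 16, 16, 16, 16, 16, 16, 16, 16, 16, 16, 2, 2, 2, 2, 2, 2, 2, 1].
n − c = 255 − 23 = 232; sign = (−1)^232 = +1.
Zolotarev: (194|255) = +1, matching the cycle-count sign.

+1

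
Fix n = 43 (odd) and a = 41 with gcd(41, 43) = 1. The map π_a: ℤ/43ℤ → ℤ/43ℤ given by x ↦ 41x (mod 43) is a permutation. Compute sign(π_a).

Orbit of 16 under x↦41x: [16, 11, 21, 1, 41, 4, 35]… (length divides ord_43(41)).
Cycle lengths of π_41 on ℤ/43ℤ: [7, 7, 7, 7, 7, 7, 1]; 7 cycles in total.
With 7 cycles on 43 points, sign = (−1)^{43−7} = +1.

+1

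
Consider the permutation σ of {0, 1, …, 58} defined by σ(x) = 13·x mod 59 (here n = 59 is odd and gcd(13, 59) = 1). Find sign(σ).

-1

Orbit of 49 under x↦13x: [49, 47, 21, 37, 9, 58, 46]… (length divides ord_59(13)).
The orbit structure of x ↦ 13x mod 59: 2 orbits of sizes [58, 1].
Σ(ℓ_i−1) = 59−2 = 57; sign = (−1)^57 = -1.
Via Zolotarev, sign(π_{13}) = (13|59) = -1.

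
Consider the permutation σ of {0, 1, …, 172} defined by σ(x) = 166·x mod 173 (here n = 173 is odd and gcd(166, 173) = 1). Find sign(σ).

-1

Start at x=147: 147 → 9 → 110 → 95 → 27 → 157 → 112 → … (one orbit).
Decompose π into cycles: lengths [172, 1] (2 cycles, including the fixed point 0).
2 cycles on 173: each ℓ→(−1)^(ℓ−1), product (−1)^171 = -1.
Check: (166/173) = -1 by Zolotarev.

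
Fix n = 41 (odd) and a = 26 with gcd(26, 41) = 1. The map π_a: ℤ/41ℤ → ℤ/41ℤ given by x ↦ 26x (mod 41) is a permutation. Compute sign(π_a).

-1

Orbit of 12 under x↦26x: [12, 25, 35, 8, 3, 37, 19]… (length divides ord_41(26)).
π_26 has 2 disjoint cycles with lengths [40, 1] on {0,…,40}.
With 2 cycles on 41 points, sign = (−1)^{41−2} = -1.
(26|41)_J = -1 (Zolotarev's lemma cross-check).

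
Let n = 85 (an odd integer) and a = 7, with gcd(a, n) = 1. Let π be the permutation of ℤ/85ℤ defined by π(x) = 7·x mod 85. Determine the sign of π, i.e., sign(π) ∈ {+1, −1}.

+1

Trace 49: π^k(49) = [49, 3, 21, 62, 9, 63, 16] for k=0..6.
Cycle lengths of π_7 on ℤ/85ℤ: [16, 16, 16, 16, 16, 4, 1]; 7 cycles in total.
85 − 7 = 78 transpositions; sign(π) = (−1)^78 = +1.
Zolotarev: (7|85) = +1, matching the cycle-count sign.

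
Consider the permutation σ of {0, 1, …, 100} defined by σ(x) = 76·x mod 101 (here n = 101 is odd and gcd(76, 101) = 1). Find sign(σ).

Orbit of 22 under x↦76x: [22, 56, 14, 54, 64, 16, 4]… (length divides ord_101(76)).
π_76 has 3 disjoint cycles with lengths [50, 50, 1] on {0,…,100}.
n − c = 101 − 3 = 98; sign = (−1)^98 = +1.
Via Zolotarev, sign(π_{76}) = (76|101) = +1.

+1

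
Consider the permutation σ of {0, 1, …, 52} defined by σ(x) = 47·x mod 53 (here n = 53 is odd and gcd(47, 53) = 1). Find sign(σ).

Trace 10: π^k(10) = [10, 46, 42, 13, 28, 44, 1] for k=0..6.
Decompose π into cycles: lengths [13, 13, 13, 13, 1] (5 cycles, including the fixed point 0).
With 5 cycles on 53 points, sign = (−1)^{53−5} = +1.
Zolotarev: (47|53) = +1, matching the cycle-count sign.

+1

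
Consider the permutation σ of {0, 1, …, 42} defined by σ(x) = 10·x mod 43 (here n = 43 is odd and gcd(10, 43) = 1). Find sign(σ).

Orbit of 1 under x↦10x: [1, 10, 14, 11, 24, 25, 35]… (length divides ord_43(10)).
Cycle lengths of π_10 on ℤ/43ℤ: [21, 21, 1]; 3 cycles in total.
With 3 cycles on 43 points, sign = (−1)^{43−3} = +1.
Via Zolotarev, sign(π_{10}) = (10|43) = +1.

+1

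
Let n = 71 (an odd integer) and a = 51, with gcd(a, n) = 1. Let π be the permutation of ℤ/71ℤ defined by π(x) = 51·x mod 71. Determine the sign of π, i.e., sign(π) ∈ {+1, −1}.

-1

Start at x=39: 39 → 1 → 51 → 45 → 23 → 37 → 41 → … (one orbit).
π_51 has 6 disjoint cycles with lengths [14, 14, 14, 14, 14, 1] on {0,…,70}.
With 6 cycles on 71 points, sign = (−1)^{71−6} = -1.
Via Zolotarev, sign(π_{51}) = (51|71) = -1.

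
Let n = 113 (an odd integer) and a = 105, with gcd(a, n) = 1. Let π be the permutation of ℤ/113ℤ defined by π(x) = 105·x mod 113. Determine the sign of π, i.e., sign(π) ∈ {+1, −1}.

+1

Start at x=60: 60 → 85 → 111 → 16 → 98 → 7 → 57 → … (one orbit).
Cycle lengths of π_105 on ℤ/113ℤ: [28, 28, 28, 28, 1]; 5 cycles in total.
113 − 5 = 108 transpositions; sign(π) = (−1)^108 = +1.
Via Zolotarev, sign(π_{105}) = (105|113) = +1.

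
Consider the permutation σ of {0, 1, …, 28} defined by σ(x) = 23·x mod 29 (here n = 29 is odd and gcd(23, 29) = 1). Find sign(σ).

+1

Start at x=20: 20 → 25 → 24 → 1 → 23 → 7 → 16 → 20 (one orbit).
Decompose π into cycles: lengths [7, 7, 7, 7, 1] (5 cycles, including the fixed point 0).
5 cycles on 29: each ℓ→(−1)^(ℓ−1), product (−1)^24 = +1.
Check: (23/29) = +1 by Zolotarev.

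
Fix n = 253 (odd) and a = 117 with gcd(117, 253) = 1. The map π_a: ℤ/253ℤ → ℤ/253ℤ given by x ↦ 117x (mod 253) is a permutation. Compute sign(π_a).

Trace 234: π^k(234) = [234, 54, 246, 193, 64, 151, 210] for k=0..6.
Cycle lengths of π_117 on ℤ/253ℤ: [110, 110, 11, 11, 10, 1]; 6 cycles in total.
n − c = 253 − 6 = 247; sign = (−1)^247 = -1.

-1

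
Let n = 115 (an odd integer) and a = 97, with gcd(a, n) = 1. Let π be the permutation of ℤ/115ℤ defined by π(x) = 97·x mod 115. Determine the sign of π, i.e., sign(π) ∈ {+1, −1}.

+1

Orbit of 64 under x↦97x: [64, 113, 36, 42, 49, 38, 6]… (length divides ord_115(97)).
The orbit structure of x ↦ 97x mod 115: 5 orbits of sizes [44, 44, 22, 4, 1].
With 5 cycles on 115 points, sign = (−1)^{115−5} = +1.
Zolotarev: (97|115) = +1, matching the cycle-count sign.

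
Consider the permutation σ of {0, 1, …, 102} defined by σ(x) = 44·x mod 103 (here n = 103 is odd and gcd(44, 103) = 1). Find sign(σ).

Orbit of 8 under x↦44x: [8, 43, 38, 24, 26, 11, 72]… (length divides ord_103(44)).
π_44 has 2 disjoint cycles with lengths [102, 1] on {0,…,102}.
n − c = 103 − 2 = 101; sign = (−1)^101 = -1.
Check: (44/103) = -1 by Zolotarev.

-1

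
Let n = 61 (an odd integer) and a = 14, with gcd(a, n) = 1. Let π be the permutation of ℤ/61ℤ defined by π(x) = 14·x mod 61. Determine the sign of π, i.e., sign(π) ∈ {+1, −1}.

+1

Trace 14: π^k(14) = [14, 13, 60, 47, 48, 1] for k=0..5.
Cycle type of π: 6×10 + 1; total 11 cycles.
n − c = 61 − 11 = 50; sign = (−1)^50 = +1.
Zolotarev: (14|61) = +1, matching the cycle-count sign.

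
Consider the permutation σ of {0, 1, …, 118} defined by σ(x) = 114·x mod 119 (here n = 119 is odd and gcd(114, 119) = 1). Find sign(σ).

-1

Trace 88: π^k(88) = [88, 36, 58, 67, 22, 9, 74] for k=0..6.
Cycle type of π: 48×2 + 16 + 3×2 + 1; total 6 cycles.
sign(π) = (−1)^{n − #cycles} = (−1)^{119−6} = (−1)^113 = -1.
Zolotarev: (114|119) = -1, matching the cycle-count sign.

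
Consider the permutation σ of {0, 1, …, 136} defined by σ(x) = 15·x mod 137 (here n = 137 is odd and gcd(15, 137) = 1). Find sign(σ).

Trace 34: π^k(34) = [34, 99, 115, 81, 119, 4, 60] for k=0..6.
π_15 has 5 disjoint cycles with lengths [34, 34, 34, 34, 1] on {0,…,136}.
n − c = 137 − 5 = 132; sign = (−1)^132 = +1.
The Jacobi symbol (15|137) = +1 (Zolotarev) agrees.

+1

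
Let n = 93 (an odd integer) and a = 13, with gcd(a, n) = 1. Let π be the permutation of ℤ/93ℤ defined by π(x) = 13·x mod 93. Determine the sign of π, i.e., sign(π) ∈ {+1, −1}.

Orbit of 73 under x↦13x: [73, 19, 61, 49, 79, 4, 52]… (length divides ord_93(13)).
Cycle type of π: 30×3 + 1×3; total 6 cycles.
93 − 6 = 87 transpositions; sign(π) = (−1)^87 = -1.
(13|93)_J = -1 (Zolotarev's lemma cross-check).

-1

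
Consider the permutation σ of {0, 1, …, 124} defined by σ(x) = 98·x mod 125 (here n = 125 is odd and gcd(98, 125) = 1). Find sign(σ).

Trace 124: π^k(124) = [124, 27, 21, 58, 59, 32, 11] for k=0..6.
Cycle lengths of π_98 on ℤ/125ℤ: [100, 20, 4, 1]; 4 cycles in total.
With 4 cycles on 125 points, sign = (−1)^{125−4} = -1.
(98|125)_J = -1 (Zolotarev's lemma cross-check).

-1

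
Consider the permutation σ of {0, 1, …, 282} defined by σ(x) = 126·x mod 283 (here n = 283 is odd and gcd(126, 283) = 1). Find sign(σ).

-1

Start at x=106: 106 → 55 → 138 → 125 → 185 → 104 → 86 → … (one orbit).
The orbit structure of x ↦ 126x mod 283: 2 orbits of sizes [282, 1].
With 2 cycles on 283 points, sign = (−1)^{283−2} = -1.
(126|283)_J = -1 (Zolotarev's lemma cross-check).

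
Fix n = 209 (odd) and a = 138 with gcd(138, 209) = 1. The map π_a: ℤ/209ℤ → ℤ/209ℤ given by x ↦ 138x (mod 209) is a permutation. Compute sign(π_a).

-1

Orbit of 156 under x↦138x: [156, 1, 138, 25, 106, 207, 142]… (length divides ord_209(138)).
The orbit structure of x ↦ 138x mod 209: 6 orbits of sizes [90, 90, 10, 9, 9, 1].
Σ(ℓ_i−1) = 209−6 = 203; sign = (−1)^203 = -1.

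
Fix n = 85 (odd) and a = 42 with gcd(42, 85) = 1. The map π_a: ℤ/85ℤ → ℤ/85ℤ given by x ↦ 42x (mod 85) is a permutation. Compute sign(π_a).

Start at x=77: 77 → 4 → 83 → 1 → 42 → 64 → 53 → … (one orbit).
12 cycles of lengths [8, 8, 8, 8, 8, 8, 8, 8, 8, 8, 4, 1].
12 cycles on 85: each ℓ→(−1)^(ℓ−1), product (−1)^73 = -1.

-1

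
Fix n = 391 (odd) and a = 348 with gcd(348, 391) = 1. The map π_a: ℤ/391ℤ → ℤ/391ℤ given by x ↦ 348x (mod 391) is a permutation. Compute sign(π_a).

+1

Start at x=64: 64 → 376 → 254 → 26 → 55 → 372 → 35 → … (one orbit).
π_348 has 9 disjoint cycles with lengths [88, 88, 88, 88, 11, 11, 8, 8, 1] on {0,…,390}.
sign(π) = (−1)^{n − #cycles} = (−1)^{391−9} = (−1)^382 = +1.
Via Zolotarev, sign(π_{348}) = (348|391) = +1.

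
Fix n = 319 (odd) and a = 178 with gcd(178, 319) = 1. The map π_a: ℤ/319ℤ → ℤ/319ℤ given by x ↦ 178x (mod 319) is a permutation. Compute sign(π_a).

-1

Trace 303: π^k(303) = [303, 23, 266, 136, 283, 291, 120] for k=0..6.
The orbit structure of x ↦ 178x mod 319: 8 orbits of sizes [70, 70, 70, 70, 14, 14, 10, 1].
n − c = 319 − 8 = 311; sign = (−1)^311 = -1.
The Jacobi symbol (178|319) = -1 (Zolotarev) agrees.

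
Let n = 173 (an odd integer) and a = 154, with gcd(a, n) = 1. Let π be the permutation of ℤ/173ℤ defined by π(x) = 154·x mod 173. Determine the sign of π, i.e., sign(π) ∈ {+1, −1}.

Start at x=145: 145 → 13 → 99 → 22 → 101 → 157 → 131 → … (one orbit).
π_154 has 2 disjoint cycles with lengths [172, 1] on {0,…,172}.
2 cycles on 173: each ℓ→(−1)^(ℓ−1), product (−1)^171 = -1.
Check: (154/173) = -1 by Zolotarev.

-1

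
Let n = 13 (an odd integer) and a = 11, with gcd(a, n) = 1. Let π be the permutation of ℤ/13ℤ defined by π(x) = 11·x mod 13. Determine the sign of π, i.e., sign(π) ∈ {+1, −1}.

-1

Trace 4: π^k(4) = [4, 5, 3, 7, 12, 2, 9] for k=0..6.
2 cycles of lengths [12, 1].
13 − 2 = 11 transpositions; sign(π) = (−1)^11 = -1.
The Jacobi symbol (11|13) = -1 (Zolotarev) agrees.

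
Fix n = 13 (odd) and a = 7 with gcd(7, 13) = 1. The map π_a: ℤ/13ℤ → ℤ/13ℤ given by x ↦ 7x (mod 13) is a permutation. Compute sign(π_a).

-1

Start at x=4: 4 → 2 → 1 → 7 → 10 → 5 → 9 → … (one orbit).
The orbit structure of x ↦ 7x mod 13: 2 orbits of sizes [12, 1].
sign(π) = (−1)^{n − #cycles} = (−1)^{13−2} = (−1)^11 = -1.
(7|13)_J = -1 (Zolotarev's lemma cross-check).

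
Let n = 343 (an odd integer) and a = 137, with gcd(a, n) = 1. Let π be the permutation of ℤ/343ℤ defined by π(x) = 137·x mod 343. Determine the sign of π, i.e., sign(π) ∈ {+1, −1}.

Trace 163: π^k(163) = [163, 36, 130, 317, 211, 95, 324] for k=0..6.
The orbit structure of x ↦ 137x mod 343: 7 orbits of sizes [147, 147, 21, 21, 3, 3, 1].
With 7 cycles on 343 points, sign = (−1)^{343−7} = +1.

+1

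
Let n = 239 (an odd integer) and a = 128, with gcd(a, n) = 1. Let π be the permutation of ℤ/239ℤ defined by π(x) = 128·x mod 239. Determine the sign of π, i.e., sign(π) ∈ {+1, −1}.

Orbit of 51 under x↦128x: [51, 75, 40, 101, 22, 187, 36]… (length divides ord_239(128)).
15 cycles of lengths [17, 17, 17, 17, 17, 17, 17, 17, 17, 17, 17, 17, 17, 17, 1].
With 15 cycles on 239 points, sign = (−1)^{239−15} = +1.

+1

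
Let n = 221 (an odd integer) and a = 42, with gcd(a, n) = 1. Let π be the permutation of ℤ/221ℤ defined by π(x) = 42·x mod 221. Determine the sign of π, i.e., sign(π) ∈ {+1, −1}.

+1

Start at x=81: 81 → 87 → 118 → 94 → 191 → 66 → 120 → … (one orbit).
π_42 has 15 disjoint cycles with lengths [24, 24, 24, 24, 24, 24, 24, 24, 8, 8, 3, 3, 3, 3, 1] on {0,…,220}.
221 − 15 = 206 transpositions; sign(π) = (−1)^206 = +1.
Zolotarev: (42|221) = +1, matching the cycle-count sign.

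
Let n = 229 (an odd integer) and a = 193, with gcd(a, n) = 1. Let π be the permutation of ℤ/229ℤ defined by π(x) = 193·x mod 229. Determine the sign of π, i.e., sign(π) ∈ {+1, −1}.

+1

Trace 20: π^k(20) = [20, 196, 43, 55, 81, 61, 94] for k=0..6.
The orbit structure of x ↦ 193x mod 229: 5 orbits of sizes [57, 57, 57, 57, 1].
n − c = 229 − 5 = 224; sign = (−1)^224 = +1.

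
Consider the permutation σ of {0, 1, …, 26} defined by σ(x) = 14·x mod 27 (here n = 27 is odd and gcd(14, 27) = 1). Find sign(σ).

Orbit of 7 under x↦14x: [7, 17, 22, 11, 19, 23, 25]… (length divides ord_27(14)).
Decompose π into cycles: lengths [18, 6, 2, 1] (4 cycles, including the fixed point 0).
27 − 4 = 23 transpositions; sign(π) = (−1)^23 = -1.
Via Zolotarev, sign(π_{14}) = (14|27) = -1.

-1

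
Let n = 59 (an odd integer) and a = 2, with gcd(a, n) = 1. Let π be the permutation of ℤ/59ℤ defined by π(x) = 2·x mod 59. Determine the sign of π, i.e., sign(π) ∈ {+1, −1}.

Trace 2: π^k(2) = [2, 4, 8, 16, 32, 5, 10] for k=0..6.
Cycle lengths of π_2 on ℤ/59ℤ: [58, 1]; 2 cycles in total.
n − c = 59 − 2 = 57; sign = (−1)^57 = -1.

-1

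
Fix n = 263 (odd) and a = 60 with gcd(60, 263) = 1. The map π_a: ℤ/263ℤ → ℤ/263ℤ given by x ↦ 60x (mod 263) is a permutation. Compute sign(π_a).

Trace 196: π^k(196) = [196, 188, 234, 101, 11, 134, 150] for k=0..6.
Decompose π into cycles: lengths [262, 1] (2 cycles, including the fixed point 0).
263 − 2 = 261 transpositions; sign(π) = (−1)^261 = -1.

-1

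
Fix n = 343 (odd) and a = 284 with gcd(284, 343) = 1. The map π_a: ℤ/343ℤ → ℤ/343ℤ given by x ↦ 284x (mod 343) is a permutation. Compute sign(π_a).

+1

Trace 22: π^k(22) = [22, 74, 93, 1, 284, 51, 78] for k=0..6.
π_284 has 7 disjoint cycles with lengths [147, 147, 21, 21, 3, 3, 1] on {0,…,342}.
n − c = 343 − 7 = 336; sign = (−1)^336 = +1.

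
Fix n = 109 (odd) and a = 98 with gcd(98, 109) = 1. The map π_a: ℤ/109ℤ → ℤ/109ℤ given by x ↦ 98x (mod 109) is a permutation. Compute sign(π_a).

Trace 45: π^k(45) = [45, 50, 104, 55, 49, 6, 43] for k=0..6.
The orbit structure of x ↦ 98x mod 109: 2 orbits of sizes [108, 1].
n − c = 109 − 2 = 107; sign = (−1)^107 = -1.
The Jacobi symbol (98|109) = -1 (Zolotarev) agrees.

-1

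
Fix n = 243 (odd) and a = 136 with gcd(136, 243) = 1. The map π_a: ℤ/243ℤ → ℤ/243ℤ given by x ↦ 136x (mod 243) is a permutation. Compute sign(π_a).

Trace 82: π^k(82) = [82, 217, 109, 1, 136, 28, 163] for k=0..6.
Cycle type of π: 9×18 + 3×18 + 1×27; total 63 cycles.
63 cycles on 243: each ℓ→(−1)^(ℓ−1), product (−1)^180 = +1.

+1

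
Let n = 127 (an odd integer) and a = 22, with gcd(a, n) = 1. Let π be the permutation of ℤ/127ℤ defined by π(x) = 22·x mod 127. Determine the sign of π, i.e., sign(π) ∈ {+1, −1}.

+1

Start at x=22: 22 → 103 → 107 → 68 → 99 → 19 → 37 → … (one orbit).
π_22 has 15 disjoint cycles with lengths [9, 9, 9, 9, 9, 9, 9, 9, 9, 9, 9, 9, 9, 9, 1] on {0,…,126}.
sign(π) = (−1)^{n − #cycles} = (−1)^{127−15} = (−1)^112 = +1.
Check: (22/127) = +1 by Zolotarev.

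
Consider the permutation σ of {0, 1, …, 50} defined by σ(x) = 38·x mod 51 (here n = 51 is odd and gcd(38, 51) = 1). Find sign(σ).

-1

Orbit of 16 under x↦38x: [16, 47, 1, 38]… (length divides ord_51(38)).
The orbit structure of x ↦ 38x mod 51: 14 orbits of sizes [4, 4, 4, 4, 4, 4, 4, 4, 4, 4, 4, 4, 2, 1].
14 cycles on 51: each ℓ→(−1)^(ℓ−1), product (−1)^37 = -1.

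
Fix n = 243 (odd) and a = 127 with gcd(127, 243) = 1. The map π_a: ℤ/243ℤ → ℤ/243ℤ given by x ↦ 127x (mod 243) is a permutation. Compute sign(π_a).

+1

Trace 217: π^k(217) = [217, 100, 64, 109, 235, 199, 1] for k=0..6.
Cycle type of π: 27×6 + 9×6 + 3×6 + 1×9; total 27 cycles.
n − c = 243 − 27 = 216; sign = (−1)^216 = +1.
The Jacobi symbol (127|243) = +1 (Zolotarev) agrees.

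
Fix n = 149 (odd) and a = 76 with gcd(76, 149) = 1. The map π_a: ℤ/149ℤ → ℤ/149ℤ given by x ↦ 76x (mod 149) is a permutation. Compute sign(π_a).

+1

Orbit of 64 under x↦76x: [64, 96, 144, 67, 26, 39, 133]… (length divides ord_149(76)).
The orbit structure of x ↦ 76x mod 149: 3 orbits of sizes [74, 74, 1].
sign(π) = (−1)^{n − #cycles} = (−1)^{149−3} = (−1)^146 = +1.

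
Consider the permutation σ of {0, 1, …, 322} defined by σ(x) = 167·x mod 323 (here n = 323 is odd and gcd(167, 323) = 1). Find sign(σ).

Trace 161: π^k(161) = [161, 78, 106, 260, 138, 113, 137] for k=0..6.
Decompose π into cycles: lengths [144, 144, 18, 16, 1] (5 cycles, including the fixed point 0).
n − c = 323 − 5 = 318; sign = (−1)^318 = +1.

+1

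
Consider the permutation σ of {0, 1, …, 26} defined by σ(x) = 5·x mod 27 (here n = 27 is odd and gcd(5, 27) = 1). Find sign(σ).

-1

Start at x=26: 26 → 22 → 2 → 10 → 23 → 7 → 8 → … (one orbit).
Cycle lengths of π_5 on ℤ/27ℤ: [18, 6, 2, 1]; 4 cycles in total.
sign(π) = (−1)^{n − #cycles} = (−1)^{27−4} = (−1)^23 = -1.
Zolotarev: (5|27) = -1, matching the cycle-count sign.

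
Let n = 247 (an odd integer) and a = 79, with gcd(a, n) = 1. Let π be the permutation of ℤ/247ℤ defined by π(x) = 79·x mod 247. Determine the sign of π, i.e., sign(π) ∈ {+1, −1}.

Trace 105: π^k(105) = [105, 144, 14, 118, 183, 131, 222] for k=0..6.
π_79 has 26 disjoint cycles with lengths [18, 18, 18, 18, 18, 18, 18, 18, 18, 18, 18, 18, 18, 1, 1, 1, 1, 1, 1, 1, 1, 1, 1, 1, 1, 1] on {0,…,246}.
Σ(ℓ_i−1) = 247−26 = 221; sign = (−1)^221 = -1.
(79|247)_J = -1 (Zolotarev's lemma cross-check).

-1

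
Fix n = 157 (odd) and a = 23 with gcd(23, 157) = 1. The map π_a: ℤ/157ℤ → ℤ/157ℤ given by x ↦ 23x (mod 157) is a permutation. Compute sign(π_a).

-1

Start at x=41: 41 → 1 → 23 → 58 → 78 → 67 → 128 → … (one orbit).
4 cycles of lengths [52, 52, 52, 1].
Σ(ℓ_i−1) = 157−4 = 153; sign = (−1)^153 = -1.
The Jacobi symbol (23|157) = -1 (Zolotarev) agrees.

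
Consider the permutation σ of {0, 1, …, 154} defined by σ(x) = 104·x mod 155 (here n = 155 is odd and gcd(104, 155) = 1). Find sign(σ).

Start at x=51: 51 → 34 → 126 → 84 → 56 → 89 → 111 → … (one orbit).
π_104 has 8 disjoint cycles with lengths [30, 30, 30, 30, 30, 2, 2, 1] on {0,…,154}.
sign(π) = (−1)^{n − #cycles} = (−1)^{155−8} = (−1)^147 = -1.
Via Zolotarev, sign(π_{104}) = (104|155) = -1.

-1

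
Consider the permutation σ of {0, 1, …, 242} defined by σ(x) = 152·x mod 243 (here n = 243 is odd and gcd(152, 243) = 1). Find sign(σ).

-1

Orbit of 89 under x↦152x: [89, 163, 233, 181, 53, 37, 35]… (length divides ord_243(152)).
Decompose π into cycles: lengths [54, 54, 54, 18, 18, 18, 6, 6, 6, 2, 2, 2, 2, 1] (14 cycles, including the fixed point 0).
14 cycles on 243: each ℓ→(−1)^(ℓ−1), product (−1)^229 = -1.
(152|243)_J = -1 (Zolotarev's lemma cross-check).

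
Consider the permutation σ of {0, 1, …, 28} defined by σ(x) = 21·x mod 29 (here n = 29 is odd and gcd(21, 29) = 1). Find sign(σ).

-1

Trace 9: π^k(9) = [9, 15, 25, 3, 5, 18, 1] for k=0..6.
2 cycles of lengths [28, 1].
sign(π) = (−1)^{n − #cycles} = (−1)^{29−2} = (−1)^27 = -1.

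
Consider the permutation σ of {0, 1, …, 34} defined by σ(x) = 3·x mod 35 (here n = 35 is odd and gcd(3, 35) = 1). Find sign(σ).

+1

Start at x=12: 12 → 1 → 3 → 9 → 27 → 11 → 33 → … (one orbit).
Decompose π into cycles: lengths [12, 12, 6, 4, 1] (5 cycles, including the fixed point 0).
sign(π) = (−1)^{n − #cycles} = (−1)^{35−5} = (−1)^30 = +1.
The Jacobi symbol (3|35) = +1 (Zolotarev) agrees.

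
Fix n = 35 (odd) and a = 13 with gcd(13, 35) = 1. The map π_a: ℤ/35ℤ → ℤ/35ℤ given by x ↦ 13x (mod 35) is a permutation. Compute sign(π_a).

+1

Orbit of 29 under x↦13x: [29, 27, 1, 13]… (length divides ord_35(13)).
Cycle lengths of π_13 on ℤ/35ℤ: [4, 4, 4, 4, 4, 4, 4, 2, 2, 2, 1]; 11 cycles in total.
Σ(ℓ_i−1) = 35−11 = 24; sign = (−1)^24 = +1.
The Jacobi symbol (13|35) = +1 (Zolotarev) agrees.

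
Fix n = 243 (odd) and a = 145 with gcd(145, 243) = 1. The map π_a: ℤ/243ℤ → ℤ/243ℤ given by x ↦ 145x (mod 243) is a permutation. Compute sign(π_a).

Start at x=154: 154 → 217 → 118 → 100 → 163 → 64 → 46 → … (one orbit).
The orbit structure of x ↦ 145x mod 243: 27 orbits of sizes [27, 27, 27, 27, 27, 27, 9, 9, 9, 9, 9, 9, 3, 3, 3, 3, 3, 3, 1, 1, 1, 1, 1, 1, 1, 1, 1].
27 cycles on 243: each ℓ→(−1)^(ℓ−1), product (−1)^216 = +1.

+1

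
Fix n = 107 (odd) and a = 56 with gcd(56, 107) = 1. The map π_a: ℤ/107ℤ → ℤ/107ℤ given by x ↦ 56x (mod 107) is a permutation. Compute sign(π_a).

+1

Start at x=3: 3 → 61 → 99 → 87 → 57 → 89 → 62 → … (one orbit).
π_56 has 3 disjoint cycles with lengths [53, 53, 1] on {0,…,106}.
Σ(ℓ_i−1) = 107−3 = 104; sign = (−1)^104 = +1.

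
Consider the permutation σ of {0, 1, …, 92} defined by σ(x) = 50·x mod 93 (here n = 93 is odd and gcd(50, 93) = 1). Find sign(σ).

-1

Start at x=35: 35 → 76 → 80 → 1 → 50 → 82 → 8 → … (one orbit).
The orbit structure of x ↦ 50x mod 93: 6 orbits of sizes [30, 30, 15, 15, 2, 1].
sign(π) = (−1)^{n − #cycles} = (−1)^{93−6} = (−1)^87 = -1.
Zolotarev: (50|93) = -1, matching the cycle-count sign.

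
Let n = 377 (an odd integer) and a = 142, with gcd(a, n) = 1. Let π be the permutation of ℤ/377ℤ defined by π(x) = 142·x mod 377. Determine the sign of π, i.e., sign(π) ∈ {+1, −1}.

Trace 196: π^k(196) = [196, 311, 53, 363, 274, 77, 1] for k=0..6.
Cycle lengths of π_142 on ℤ/377ℤ: [28, 28, 28, 28, 28, 28, 28, 28, 28, 28, 28, 28, 28, 2, 2, 2, 2, 2, 2, 1]; 20 cycles in total.
sign(π) = (−1)^{n − #cycles} = (−1)^{377−20} = (−1)^357 = -1.

-1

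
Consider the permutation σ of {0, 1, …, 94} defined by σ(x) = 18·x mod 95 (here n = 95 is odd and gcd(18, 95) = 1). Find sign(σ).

Start at x=1: 1 → 18 → 39 → 37 → 1 (one orbit).
π_18 has 29 disjoint cycles with lengths [4, 4, 4, 4, 4, 4, 4, 4, 4, 4, 4, 4, 4, 4, 4, 4, 4, 4, 4, 2, 2, 2, 2, 2, 2, 2, 2, 2, 1] on {0,…,94}.
sign(π) = (−1)^{n − #cycles} = (−1)^{95−29} = (−1)^66 = +1.

+1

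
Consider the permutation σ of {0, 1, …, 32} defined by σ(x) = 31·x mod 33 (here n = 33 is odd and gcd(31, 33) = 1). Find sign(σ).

Start at x=1: 1 → 31 → 4 → 25 → 16 → 1 (one orbit).
Decompose π into cycles: lengths [5, 5, 5, 5, 5, 5, 1, 1, 1] (9 cycles, including the fixed point 0).
Σ(ℓ_i−1) = 33−9 = 24; sign = (−1)^24 = +1.

+1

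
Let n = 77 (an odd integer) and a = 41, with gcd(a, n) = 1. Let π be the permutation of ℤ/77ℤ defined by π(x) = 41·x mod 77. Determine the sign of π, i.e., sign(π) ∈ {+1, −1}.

Start at x=64: 64 → 6 → 15 → 76 → 36 → 13 → 71 → … (one orbit).
The orbit structure of x ↦ 41x mod 77: 11 orbits of sizes [10, 10, 10, 10, 10, 10, 10, 2, 2, 2, 1].
n − c = 77 − 11 = 66; sign = (−1)^66 = +1.
Check: (41/77) = +1 by Zolotarev.

+1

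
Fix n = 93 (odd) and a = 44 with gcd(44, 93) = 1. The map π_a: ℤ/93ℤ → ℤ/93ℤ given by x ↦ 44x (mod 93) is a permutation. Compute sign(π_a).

+1

Start at x=25: 25 → 77 → 40 → 86 → 64 → 26 → 28 → … (one orbit).
The orbit structure of x ↦ 44x mod 93: 5 orbits of sizes [30, 30, 30, 2, 1].
sign(π) = (−1)^{n − #cycles} = (−1)^{93−5} = (−1)^88 = +1.
Check: (44/93) = +1 by Zolotarev.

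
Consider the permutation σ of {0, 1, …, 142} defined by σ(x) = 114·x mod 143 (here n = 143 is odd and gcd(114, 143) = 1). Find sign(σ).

Trace 75: π^k(75) = [75, 113, 12, 81, 82, 53, 36] for k=0..6.
9 cycles of lengths [30, 30, 30, 30, 6, 6, 5, 5, 1].
sign(π) = (−1)^{n − #cycles} = (−1)^{143−9} = (−1)^134 = +1.

+1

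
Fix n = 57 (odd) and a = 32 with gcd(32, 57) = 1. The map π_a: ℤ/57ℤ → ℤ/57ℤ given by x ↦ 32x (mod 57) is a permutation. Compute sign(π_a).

Orbit of 1 under x↦32x: [1, 32, 55, 50, 4, 14, 49]… (length divides ord_57(32)).
Cycle type of π: 18×3 + 2 + 1; total 5 cycles.
5 cycles on 57: each ℓ→(−1)^(ℓ−1), product (−1)^52 = +1.
The Jacobi symbol (32|57) = +1 (Zolotarev) agrees.

+1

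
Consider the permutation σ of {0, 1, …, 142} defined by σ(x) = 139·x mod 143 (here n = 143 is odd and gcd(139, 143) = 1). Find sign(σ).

-1

Orbit of 107 under x↦139x: [107, 1, 139, 16, 79, 113, 120]… (length divides ord_143(139)).
Decompose π into cycles: lengths [30, 30, 30, 30, 10, 3, 3, 3, 3, 1] (10 cycles, including the fixed point 0).
10 cycles on 143: each ℓ→(−1)^(ℓ−1), product (−1)^133 = -1.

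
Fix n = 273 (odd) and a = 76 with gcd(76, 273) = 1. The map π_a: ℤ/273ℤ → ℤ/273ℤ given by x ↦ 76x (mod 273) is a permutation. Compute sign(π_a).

Orbit of 43 under x↦76x: [43, 265, 211, 202, 64, 223, 22]… (length divides ord_273(76)).
π_76 has 33 disjoint cycles with lengths [12, 12, 12, 12, 12, 12, 12, 12, 12, 12, 12, 12, 12, 12, 12, 12, 12, 12, 12, 12, 12, 2, 2, 2, 2, 2, 2, 2, 2, 2, 1, 1, 1] on {0,…,272}.
sign(π) = (−1)^{n − #cycles} = (−1)^{273−33} = (−1)^240 = +1.
Check: (76/273) = +1 by Zolotarev.

+1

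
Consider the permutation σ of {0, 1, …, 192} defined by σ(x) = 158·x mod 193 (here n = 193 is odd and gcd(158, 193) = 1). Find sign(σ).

Trace 67: π^k(67) = [67, 164, 50, 180, 69, 94, 184] for k=0..6.
Decompose π into cycles: lengths [64, 64, 64, 1] (4 cycles, including the fixed point 0).
Σ(ℓ_i−1) = 193−4 = 189; sign = (−1)^189 = -1.
Zolotarev: (158|193) = -1, matching the cycle-count sign.

-1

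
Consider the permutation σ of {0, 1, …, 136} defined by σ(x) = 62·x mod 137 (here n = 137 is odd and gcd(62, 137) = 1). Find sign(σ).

Trace 21: π^k(21) = [21, 69, 31, 4, 111, 32, 66] for k=0..6.
Cycle lengths of π_62 on ℤ/137ℤ: [136, 1]; 2 cycles in total.
137 − 2 = 135 transpositions; sign(π) = (−1)^135 = -1.

-1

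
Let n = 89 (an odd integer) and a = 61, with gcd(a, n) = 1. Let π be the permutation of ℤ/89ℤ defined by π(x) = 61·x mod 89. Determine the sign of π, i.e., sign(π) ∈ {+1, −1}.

-1

Trace 64: π^k(64) = [64, 77, 69, 26, 73, 3, 5] for k=0..6.
The orbit structure of x ↦ 61x mod 89: 2 orbits of sizes [88, 1].
sign(π) = (−1)^{n − #cycles} = (−1)^{89−2} = (−1)^87 = -1.
Via Zolotarev, sign(π_{61}) = (61|89) = -1.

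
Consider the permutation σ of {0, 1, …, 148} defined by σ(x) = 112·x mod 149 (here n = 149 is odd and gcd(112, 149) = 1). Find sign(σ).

Start at x=9: 9 → 114 → 103 → 63 → 53 → 125 → 143 → … (one orbit).
3 cycles of lengths [74, 74, 1].
n − c = 149 − 3 = 146; sign = (−1)^146 = +1.

+1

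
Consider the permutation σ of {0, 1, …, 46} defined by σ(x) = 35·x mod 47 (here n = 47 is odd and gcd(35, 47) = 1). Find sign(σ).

-1

Trace 13: π^k(13) = [13, 32, 39, 2, 23, 6, 22] for k=0..6.
Cycle lengths of π_35 on ℤ/47ℤ: [46, 1]; 2 cycles in total.
2 cycles on 47: each ℓ→(−1)^(ℓ−1), product (−1)^45 = -1.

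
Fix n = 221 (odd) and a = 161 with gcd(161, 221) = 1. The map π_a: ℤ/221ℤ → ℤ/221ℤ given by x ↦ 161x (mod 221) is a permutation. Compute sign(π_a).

-1

Orbit of 151 under x↦161x: [151, 1, 161, 64, 138, 118, 213]… (length divides ord_221(161)).
The orbit structure of x ↦ 161x mod 221: 30 orbits of sizes [8, 8, 8, 8, 8, 8, 8, 8, 8, 8, 8, 8, 8, 8, 8, 8, 8, 8, 8, 8, 8, 8, 8, 8, 8, 8, 4, 4, 4, 1].
n − c = 221 − 30 = 191; sign = (−1)^191 = -1.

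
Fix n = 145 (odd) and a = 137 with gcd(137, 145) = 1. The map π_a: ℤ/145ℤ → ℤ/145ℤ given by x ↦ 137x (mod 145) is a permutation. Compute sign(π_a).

Orbit of 144 under x↦137x: [144, 8, 81, 77, 109, 143, 16]… (length divides ord_145(137)).
Cycle type of π: 28×5 + 4 + 1; total 7 cycles.
Σ(ℓ_i−1) = 145−7 = 138; sign = (−1)^138 = +1.
(137|145)_J = +1 (Zolotarev's lemma cross-check).

+1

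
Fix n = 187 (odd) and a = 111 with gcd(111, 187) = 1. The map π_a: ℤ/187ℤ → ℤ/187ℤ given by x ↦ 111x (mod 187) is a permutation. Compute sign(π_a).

+1

Trace 67: π^k(67) = [67, 144, 89, 155, 1, 111, 166] for k=0..6.
Decompose π into cycles: lengths [8, 8, 8, 8, 8, 8, 8, 8, 8, 8, 8, 8, 8, 8, 8, 8, 8, 8, 8, 8, 8, 8, 1, 1, 1, 1, 1, 1, 1, 1, 1, 1, 1] (33 cycles, including the fixed point 0).
n − c = 187 − 33 = 154; sign = (−1)^154 = +1.
(111|187)_J = +1 (Zolotarev's lemma cross-check).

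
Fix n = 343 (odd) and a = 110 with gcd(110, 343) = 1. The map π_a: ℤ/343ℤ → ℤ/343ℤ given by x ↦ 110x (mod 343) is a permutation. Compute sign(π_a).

Trace 225: π^k(225) = [225, 54, 109, 328, 65, 290, 1] for k=0..6.
Cycle lengths of π_110 on ℤ/343ℤ: [294, 42, 6, 1]; 4 cycles in total.
4 cycles on 343: each ℓ→(−1)^(ℓ−1), product (−1)^339 = -1.

-1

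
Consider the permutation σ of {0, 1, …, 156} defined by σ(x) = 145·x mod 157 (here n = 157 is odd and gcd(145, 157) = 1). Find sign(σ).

+1

Start at x=156: 156 → 12 → 13 → 1 → 145 → 144 → 156 (one orbit).
The orbit structure of x ↦ 145x mod 157: 27 orbits of sizes [6, 6, 6, 6, 6, 6, 6, 6, 6, 6, 6, 6, 6, 6, 6, 6, 6, 6, 6, 6, 6, 6, 6, 6, 6, 6, 1].
157 − 27 = 130 transpositions; sign(π) = (−1)^130 = +1.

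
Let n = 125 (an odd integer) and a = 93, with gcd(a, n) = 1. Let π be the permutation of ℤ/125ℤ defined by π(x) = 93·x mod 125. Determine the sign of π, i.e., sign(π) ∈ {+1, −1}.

-1

Start at x=107: 107 → 76 → 68 → 74 → 7 → 26 → 43 → … (one orbit).
The orbit structure of x ↦ 93x mod 125: 12 orbits of sizes [20, 20, 20, 20, 20, 4, 4, 4, 4, 4, 4, 1].
125 − 12 = 113 transpositions; sign(π) = (−1)^113 = -1.
Via Zolotarev, sign(π_{93}) = (93|125) = -1.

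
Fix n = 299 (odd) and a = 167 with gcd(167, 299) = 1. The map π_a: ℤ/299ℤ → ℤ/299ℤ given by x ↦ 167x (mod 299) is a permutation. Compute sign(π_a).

-1

Start at x=289: 289 → 124 → 77 → 2 → 35 → 164 → 179 → … (one orbit).
Cycle type of π: 132×2 + 12 + 11×2 + 1; total 6 cycles.
With 6 cycles on 299 points, sign = (−1)^{299−6} = -1.
The Jacobi symbol (167|299) = -1 (Zolotarev) agrees.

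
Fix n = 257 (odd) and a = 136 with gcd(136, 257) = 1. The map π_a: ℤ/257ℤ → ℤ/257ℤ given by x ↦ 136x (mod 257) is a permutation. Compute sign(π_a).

+1

Orbit of 193 under x↦136x: [193, 34, 255, 242, 16, 120, 129]… (length divides ord_257(136)).
Decompose π into cycles: lengths [32, 32, 32, 32, 32, 32, 32, 32, 1] (9 cycles, including the fixed point 0).
9 cycles on 257: each ℓ→(−1)^(ℓ−1), product (−1)^248 = +1.
Check: (136/257) = +1 by Zolotarev.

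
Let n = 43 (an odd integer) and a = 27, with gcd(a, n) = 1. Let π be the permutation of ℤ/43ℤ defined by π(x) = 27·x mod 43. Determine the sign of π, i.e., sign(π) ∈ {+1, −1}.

-1

Orbit of 39 under x↦27x: [39, 21, 8, 1, 27, 41, 32]… (length divides ord_43(27)).
Cycle type of π: 14×3 + 1; total 4 cycles.
4 cycles on 43: each ℓ→(−1)^(ℓ−1), product (−1)^39 = -1.
Check: (27/43) = -1 by Zolotarev.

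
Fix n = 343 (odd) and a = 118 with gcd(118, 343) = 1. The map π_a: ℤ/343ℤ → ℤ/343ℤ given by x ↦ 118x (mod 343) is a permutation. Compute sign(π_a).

Start at x=265: 265 → 57 → 209 → 309 → 104 → 267 → 293 → … (one orbit).
10 cycles of lengths [98, 98, 98, 14, 14, 14, 2, 2, 2, 1].
sign(π) = (−1)^{n − #cycles} = (−1)^{343−10} = (−1)^333 = -1.
Check: (118/343) = -1 by Zolotarev.

-1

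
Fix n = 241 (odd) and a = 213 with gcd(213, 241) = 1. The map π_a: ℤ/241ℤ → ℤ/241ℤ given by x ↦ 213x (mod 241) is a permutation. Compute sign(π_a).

Trace 208: π^k(208) = [208, 201, 156, 211, 117, 98, 148] for k=0..6.
Cycle lengths of π_213 on ℤ/241ℤ: [80, 80, 80, 1]; 4 cycles in total.
n − c = 241 − 4 = 237; sign = (−1)^237 = -1.
(213|241)_J = -1 (Zolotarev's lemma cross-check).

-1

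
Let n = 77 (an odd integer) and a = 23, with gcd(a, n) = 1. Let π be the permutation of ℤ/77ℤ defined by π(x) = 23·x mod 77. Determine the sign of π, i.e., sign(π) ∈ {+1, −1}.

+1

Trace 1: π^k(1) = [1, 23, 67] for k=0..2.
Cycle type of π: 3×22 + 1×11; total 33 cycles.
77 − 33 = 44 transpositions; sign(π) = (−1)^44 = +1.
Zolotarev: (23|77) = +1, matching the cycle-count sign.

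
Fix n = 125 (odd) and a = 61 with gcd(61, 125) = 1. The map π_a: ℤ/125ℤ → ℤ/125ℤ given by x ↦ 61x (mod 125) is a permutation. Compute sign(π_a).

+1

Trace 16: π^k(16) = [16, 101, 36, 71, 81, 66, 26] for k=0..6.
π_61 has 13 disjoint cycles with lengths [25, 25, 25, 25, 5, 5, 5, 5, 1, 1, 1, 1, 1] on {0,…,124}.
125 − 13 = 112 transpositions; sign(π) = (−1)^112 = +1.
Via Zolotarev, sign(π_{61}) = (61|125) = +1.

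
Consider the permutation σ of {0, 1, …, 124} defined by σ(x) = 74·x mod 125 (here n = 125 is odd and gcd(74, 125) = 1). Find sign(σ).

+1

Orbit of 74 under x↦74x: [74, 101, 99, 76, 124, 51, 24]… (length divides ord_125(74)).
The orbit structure of x ↦ 74x mod 125: 23 orbits of sizes [10, 10, 10, 10, 10, 10, 10, 10, 10, 10, 2, 2, 2, 2, 2, 2, 2, 2, 2, 2, 2, 2, 1].
With 23 cycles on 125 points, sign = (−1)^{125−23} = +1.
The Jacobi symbol (74|125) = +1 (Zolotarev) agrees.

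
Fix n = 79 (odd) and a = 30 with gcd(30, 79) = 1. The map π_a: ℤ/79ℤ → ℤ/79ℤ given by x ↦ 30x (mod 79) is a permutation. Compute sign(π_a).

-1

Start at x=41: 41 → 45 → 7 → 52 → 59 → 32 → 12 → … (one orbit).
2 cycles of lengths [78, 1].
79 − 2 = 77 transpositions; sign(π) = (−1)^77 = -1.
The Jacobi symbol (30|79) = -1 (Zolotarev) agrees.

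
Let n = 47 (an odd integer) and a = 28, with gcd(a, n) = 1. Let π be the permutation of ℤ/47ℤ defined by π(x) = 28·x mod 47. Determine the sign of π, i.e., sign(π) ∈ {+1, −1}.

Trace 16: π^k(16) = [16, 25, 42, 1, 28, 32, 3] for k=0..6.
3 cycles of lengths [23, 23, 1].
Σ(ℓ_i−1) = 47−3 = 44; sign = (−1)^44 = +1.

+1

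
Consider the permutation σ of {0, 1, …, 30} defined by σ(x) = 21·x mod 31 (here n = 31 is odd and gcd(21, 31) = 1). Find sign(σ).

Start at x=28: 28 → 30 → 10 → 24 → 8 → 13 → 25 → … (one orbit).
π_21 has 2 disjoint cycles with lengths [30, 1] on {0,…,30}.
2 cycles on 31: each ℓ→(−1)^(ℓ−1), product (−1)^29 = -1.
(21|31)_J = -1 (Zolotarev's lemma cross-check).

-1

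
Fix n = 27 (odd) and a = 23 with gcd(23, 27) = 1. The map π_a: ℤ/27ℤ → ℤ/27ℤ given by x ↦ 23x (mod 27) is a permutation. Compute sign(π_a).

Start at x=2: 2 → 19 → 5 → 7 → 26 → 4 → 11 → … (one orbit).
Cycle lengths of π_23 on ℤ/27ℤ: [18, 6, 2, 1]; 4 cycles in total.
4 cycles on 27: each ℓ→(−1)^(ℓ−1), product (−1)^23 = -1.

-1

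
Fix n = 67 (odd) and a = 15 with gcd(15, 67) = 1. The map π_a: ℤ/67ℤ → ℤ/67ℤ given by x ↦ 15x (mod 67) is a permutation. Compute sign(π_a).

Trace 25: π^k(25) = [25, 40, 64, 22, 62, 59, 14] for k=0..6.
The orbit structure of x ↦ 15x mod 67: 7 orbits of sizes [11, 11, 11, 11, 11, 11, 1].
7 cycles on 67: each ℓ→(−1)^(ℓ−1), product (−1)^60 = +1.
The Jacobi symbol (15|67) = +1 (Zolotarev) agrees.

+1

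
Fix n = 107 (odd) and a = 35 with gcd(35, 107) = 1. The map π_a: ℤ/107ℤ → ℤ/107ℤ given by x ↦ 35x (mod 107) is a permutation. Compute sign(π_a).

+1

Start at x=30: 30 → 87 → 49 → 3 → 105 → 37 → 11 → … (one orbit).
Decompose π into cycles: lengths [53, 53, 1] (3 cycles, including the fixed point 0).
107 − 3 = 104 transpositions; sign(π) = (−1)^104 = +1.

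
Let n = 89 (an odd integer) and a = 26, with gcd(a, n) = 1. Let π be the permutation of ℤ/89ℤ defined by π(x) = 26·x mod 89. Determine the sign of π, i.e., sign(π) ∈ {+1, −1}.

-1

Orbit of 85 under x↦26x: [85, 74, 55, 6, 67, 51, 80]… (length divides ord_89(26)).
Cycle lengths of π_26 on ℤ/89ℤ: [88, 1]; 2 cycles in total.
sign(π) = (−1)^{n − #cycles} = (−1)^{89−2} = (−1)^87 = -1.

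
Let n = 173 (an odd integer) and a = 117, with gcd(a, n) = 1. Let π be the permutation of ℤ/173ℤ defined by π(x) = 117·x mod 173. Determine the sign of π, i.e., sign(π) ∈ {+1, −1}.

Trace 14: π^k(14) = [14, 81, 135, 52, 29, 106, 119] for k=0..6.
The orbit structure of x ↦ 117x mod 173: 5 orbits of sizes [43, 43, 43, 43, 1].
n − c = 173 − 5 = 168; sign = (−1)^168 = +1.

+1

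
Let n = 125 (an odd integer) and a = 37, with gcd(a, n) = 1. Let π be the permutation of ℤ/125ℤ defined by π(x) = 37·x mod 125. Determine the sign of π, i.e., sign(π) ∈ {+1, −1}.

-1

Start at x=8: 8 → 46 → 77 → 99 → 38 → 31 → 22 → … (one orbit).
Cycle lengths of π_37 on ℤ/125ℤ: [100, 20, 4, 1]; 4 cycles in total.
Σ(ℓ_i−1) = 125−4 = 121; sign = (−1)^121 = -1.
Via Zolotarev, sign(π_{37}) = (37|125) = -1.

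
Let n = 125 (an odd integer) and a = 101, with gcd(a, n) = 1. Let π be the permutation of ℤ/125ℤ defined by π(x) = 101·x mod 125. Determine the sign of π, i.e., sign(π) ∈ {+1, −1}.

+1

Orbit of 1 under x↦101x: [1, 101, 76, 51, 26]… (length divides ord_125(101)).
Cycle type of π: 5×20 + 1×25; total 45 cycles.
Σ(ℓ_i−1) = 125−45 = 80; sign = (−1)^80 = +1.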